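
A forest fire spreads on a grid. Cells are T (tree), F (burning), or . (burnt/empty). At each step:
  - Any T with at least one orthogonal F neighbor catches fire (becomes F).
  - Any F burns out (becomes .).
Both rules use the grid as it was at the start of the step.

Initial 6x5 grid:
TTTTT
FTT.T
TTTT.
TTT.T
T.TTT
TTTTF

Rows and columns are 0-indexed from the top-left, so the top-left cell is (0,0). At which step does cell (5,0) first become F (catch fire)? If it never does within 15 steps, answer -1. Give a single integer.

Step 1: cell (5,0)='T' (+5 fires, +2 burnt)
Step 2: cell (5,0)='T' (+7 fires, +5 burnt)
Step 3: cell (5,0)='T' (+6 fires, +7 burnt)
Step 4: cell (5,0)='F' (+4 fires, +6 burnt)
  -> target ignites at step 4
Step 5: cell (5,0)='.' (+1 fires, +4 burnt)
Step 6: cell (5,0)='.' (+1 fires, +1 burnt)
Step 7: cell (5,0)='.' (+0 fires, +1 burnt)
  fire out at step 7

4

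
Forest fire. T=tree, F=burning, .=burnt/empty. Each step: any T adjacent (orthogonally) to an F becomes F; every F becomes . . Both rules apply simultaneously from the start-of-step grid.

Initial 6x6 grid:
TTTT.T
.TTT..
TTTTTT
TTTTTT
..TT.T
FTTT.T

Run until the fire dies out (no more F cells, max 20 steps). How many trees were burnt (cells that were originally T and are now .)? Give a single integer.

Answer: 26

Derivation:
Step 1: +1 fires, +1 burnt (F count now 1)
Step 2: +1 fires, +1 burnt (F count now 1)
Step 3: +2 fires, +1 burnt (F count now 2)
Step 4: +2 fires, +2 burnt (F count now 2)
Step 5: +3 fires, +2 burnt (F count now 3)
Step 6: +5 fires, +3 burnt (F count now 5)
Step 7: +6 fires, +5 burnt (F count now 6)
Step 8: +4 fires, +6 burnt (F count now 4)
Step 9: +2 fires, +4 burnt (F count now 2)
Step 10: +0 fires, +2 burnt (F count now 0)
Fire out after step 10
Initially T: 27, now '.': 35
Total burnt (originally-T cells now '.'): 26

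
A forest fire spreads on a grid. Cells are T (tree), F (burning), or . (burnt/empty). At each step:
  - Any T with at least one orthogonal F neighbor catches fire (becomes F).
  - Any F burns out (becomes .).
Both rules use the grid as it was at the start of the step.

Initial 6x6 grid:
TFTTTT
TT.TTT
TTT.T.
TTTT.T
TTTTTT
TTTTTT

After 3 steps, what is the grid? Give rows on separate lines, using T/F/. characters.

Step 1: 3 trees catch fire, 1 burn out
  F.FTTT
  TF.TTT
  TTT.T.
  TTTT.T
  TTTTTT
  TTTTTT
Step 2: 3 trees catch fire, 3 burn out
  ...FTT
  F..TTT
  TFT.T.
  TTTT.T
  TTTTTT
  TTTTTT
Step 3: 5 trees catch fire, 3 burn out
  ....FT
  ...FTT
  F.F.T.
  TFTT.T
  TTTTTT
  TTTTTT

....FT
...FTT
F.F.T.
TFTT.T
TTTTTT
TTTTTT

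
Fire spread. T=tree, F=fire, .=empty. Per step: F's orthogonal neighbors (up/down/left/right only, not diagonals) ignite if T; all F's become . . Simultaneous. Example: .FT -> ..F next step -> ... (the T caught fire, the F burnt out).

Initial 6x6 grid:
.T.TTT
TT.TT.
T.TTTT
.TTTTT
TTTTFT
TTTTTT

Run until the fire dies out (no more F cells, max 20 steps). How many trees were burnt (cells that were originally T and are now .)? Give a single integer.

Step 1: +4 fires, +1 burnt (F count now 4)
Step 2: +6 fires, +4 burnt (F count now 6)
Step 3: +6 fires, +6 burnt (F count now 6)
Step 4: +6 fires, +6 burnt (F count now 6)
Step 5: +3 fires, +6 burnt (F count now 3)
Step 6: +0 fires, +3 burnt (F count now 0)
Fire out after step 6
Initially T: 29, now '.': 32
Total burnt (originally-T cells now '.'): 25

Answer: 25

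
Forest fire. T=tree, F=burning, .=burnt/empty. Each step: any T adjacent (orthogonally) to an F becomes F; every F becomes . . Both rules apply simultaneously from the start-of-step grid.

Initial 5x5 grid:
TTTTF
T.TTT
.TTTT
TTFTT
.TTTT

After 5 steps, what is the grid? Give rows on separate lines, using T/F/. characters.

Step 1: 6 trees catch fire, 2 burn out
  TTTF.
  T.TTF
  .TFTT
  TF.FT
  .TFTT
Step 2: 10 trees catch fire, 6 burn out
  TTF..
  T.FF.
  .F.FF
  F...F
  .F.FT
Step 3: 2 trees catch fire, 10 burn out
  TF...
  T....
  .....
  .....
  ....F
Step 4: 1 trees catch fire, 2 burn out
  F....
  T....
  .....
  .....
  .....
Step 5: 1 trees catch fire, 1 burn out
  .....
  F....
  .....
  .....
  .....

.....
F....
.....
.....
.....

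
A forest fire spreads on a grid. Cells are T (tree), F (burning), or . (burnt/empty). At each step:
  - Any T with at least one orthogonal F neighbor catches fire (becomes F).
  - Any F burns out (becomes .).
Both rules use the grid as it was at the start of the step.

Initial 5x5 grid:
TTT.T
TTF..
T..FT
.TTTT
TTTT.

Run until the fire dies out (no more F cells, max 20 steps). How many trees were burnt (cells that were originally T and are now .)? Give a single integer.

Answer: 15

Derivation:
Step 1: +4 fires, +2 burnt (F count now 4)
Step 2: +5 fires, +4 burnt (F count now 5)
Step 3: +4 fires, +5 burnt (F count now 4)
Step 4: +1 fires, +4 burnt (F count now 1)
Step 5: +1 fires, +1 burnt (F count now 1)
Step 6: +0 fires, +1 burnt (F count now 0)
Fire out after step 6
Initially T: 16, now '.': 24
Total burnt (originally-T cells now '.'): 15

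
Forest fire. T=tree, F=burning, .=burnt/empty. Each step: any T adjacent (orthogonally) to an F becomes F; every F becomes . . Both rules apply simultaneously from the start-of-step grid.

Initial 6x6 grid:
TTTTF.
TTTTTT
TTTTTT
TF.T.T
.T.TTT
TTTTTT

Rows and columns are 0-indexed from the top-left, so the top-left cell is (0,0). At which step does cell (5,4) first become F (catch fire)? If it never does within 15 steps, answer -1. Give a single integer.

Step 1: cell (5,4)='T' (+5 fires, +2 burnt)
Step 2: cell (5,4)='T' (+8 fires, +5 burnt)
Step 3: cell (5,4)='T' (+7 fires, +8 burnt)
Step 4: cell (5,4)='T' (+4 fires, +7 burnt)
Step 5: cell (5,4)='F' (+3 fires, +4 burnt)
  -> target ignites at step 5
Step 6: cell (5,4)='.' (+2 fires, +3 burnt)
Step 7: cell (5,4)='.' (+0 fires, +2 burnt)
  fire out at step 7

5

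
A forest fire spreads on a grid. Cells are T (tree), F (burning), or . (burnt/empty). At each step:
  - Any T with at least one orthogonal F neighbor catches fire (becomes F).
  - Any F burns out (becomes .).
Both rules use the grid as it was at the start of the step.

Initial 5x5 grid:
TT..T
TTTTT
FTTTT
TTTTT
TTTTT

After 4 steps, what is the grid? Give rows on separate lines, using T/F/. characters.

Step 1: 3 trees catch fire, 1 burn out
  TT..T
  FTTTT
  .FTTT
  FTTTT
  TTTTT
Step 2: 5 trees catch fire, 3 burn out
  FT..T
  .FTTT
  ..FTT
  .FTTT
  FTTTT
Step 3: 5 trees catch fire, 5 burn out
  .F..T
  ..FTT
  ...FT
  ..FTT
  .FTTT
Step 4: 4 trees catch fire, 5 burn out
  ....T
  ...FT
  ....F
  ...FT
  ..FTT

....T
...FT
....F
...FT
..FTT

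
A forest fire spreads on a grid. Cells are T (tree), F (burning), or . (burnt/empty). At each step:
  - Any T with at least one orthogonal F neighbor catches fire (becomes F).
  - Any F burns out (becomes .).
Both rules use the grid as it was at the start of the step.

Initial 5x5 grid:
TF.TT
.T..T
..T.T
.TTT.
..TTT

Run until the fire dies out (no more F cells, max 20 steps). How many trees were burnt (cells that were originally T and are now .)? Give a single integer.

Step 1: +2 fires, +1 burnt (F count now 2)
Step 2: +0 fires, +2 burnt (F count now 0)
Fire out after step 2
Initially T: 13, now '.': 14
Total burnt (originally-T cells now '.'): 2

Answer: 2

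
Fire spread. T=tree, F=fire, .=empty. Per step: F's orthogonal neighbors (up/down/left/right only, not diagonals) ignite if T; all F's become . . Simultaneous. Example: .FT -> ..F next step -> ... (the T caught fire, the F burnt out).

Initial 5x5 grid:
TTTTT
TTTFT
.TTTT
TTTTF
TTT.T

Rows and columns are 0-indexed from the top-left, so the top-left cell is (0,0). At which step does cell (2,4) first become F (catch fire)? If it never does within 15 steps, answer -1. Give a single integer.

Step 1: cell (2,4)='F' (+7 fires, +2 burnt)
  -> target ignites at step 1
Step 2: cell (2,4)='.' (+5 fires, +7 burnt)
Step 3: cell (2,4)='.' (+5 fires, +5 burnt)
Step 4: cell (2,4)='.' (+3 fires, +5 burnt)
Step 5: cell (2,4)='.' (+1 fires, +3 burnt)
Step 6: cell (2,4)='.' (+0 fires, +1 burnt)
  fire out at step 6

1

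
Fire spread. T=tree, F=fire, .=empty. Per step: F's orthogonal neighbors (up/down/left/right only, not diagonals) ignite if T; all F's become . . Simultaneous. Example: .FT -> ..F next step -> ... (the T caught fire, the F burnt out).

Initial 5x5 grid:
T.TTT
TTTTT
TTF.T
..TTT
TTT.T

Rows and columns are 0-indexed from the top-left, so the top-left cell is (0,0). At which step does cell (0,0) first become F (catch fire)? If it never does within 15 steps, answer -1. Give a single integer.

Step 1: cell (0,0)='T' (+3 fires, +1 burnt)
Step 2: cell (0,0)='T' (+6 fires, +3 burnt)
Step 3: cell (0,0)='T' (+5 fires, +6 burnt)
Step 4: cell (0,0)='F' (+5 fires, +5 burnt)
  -> target ignites at step 4
Step 5: cell (0,0)='.' (+0 fires, +5 burnt)
  fire out at step 5

4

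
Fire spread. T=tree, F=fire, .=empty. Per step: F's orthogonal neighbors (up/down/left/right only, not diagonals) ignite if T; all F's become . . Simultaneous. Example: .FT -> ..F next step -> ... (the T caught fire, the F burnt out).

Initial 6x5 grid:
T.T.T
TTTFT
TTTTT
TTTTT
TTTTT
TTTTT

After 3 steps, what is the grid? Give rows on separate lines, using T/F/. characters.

Step 1: 3 trees catch fire, 1 burn out
  T.T.T
  TTF.F
  TTTFT
  TTTTT
  TTTTT
  TTTTT
Step 2: 6 trees catch fire, 3 burn out
  T.F.F
  TF...
  TTF.F
  TTTFT
  TTTTT
  TTTTT
Step 3: 5 trees catch fire, 6 burn out
  T....
  F....
  TF...
  TTF.F
  TTTFT
  TTTTT

T....
F....
TF...
TTF.F
TTTFT
TTTTT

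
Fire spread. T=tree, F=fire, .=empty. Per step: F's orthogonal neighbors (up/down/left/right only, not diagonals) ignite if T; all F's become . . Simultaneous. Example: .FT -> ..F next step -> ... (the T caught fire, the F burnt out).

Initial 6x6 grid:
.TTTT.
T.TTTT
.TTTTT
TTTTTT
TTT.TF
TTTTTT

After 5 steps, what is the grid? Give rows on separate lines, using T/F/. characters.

Step 1: 3 trees catch fire, 1 burn out
  .TTTT.
  T.TTTT
  .TTTTT
  TTTTTF
  TTT.F.
  TTTTTF
Step 2: 3 trees catch fire, 3 burn out
  .TTTT.
  T.TTTT
  .TTTTF
  TTTTF.
  TTT...
  TTTTF.
Step 3: 4 trees catch fire, 3 burn out
  .TTTT.
  T.TTTF
  .TTTF.
  TTTF..
  TTT...
  TTTF..
Step 4: 4 trees catch fire, 4 burn out
  .TTTT.
  T.TTF.
  .TTF..
  TTF...
  TTT...
  TTF...
Step 5: 6 trees catch fire, 4 burn out
  .TTTF.
  T.TF..
  .TF...
  TF....
  TTF...
  TF....

.TTTF.
T.TF..
.TF...
TF....
TTF...
TF....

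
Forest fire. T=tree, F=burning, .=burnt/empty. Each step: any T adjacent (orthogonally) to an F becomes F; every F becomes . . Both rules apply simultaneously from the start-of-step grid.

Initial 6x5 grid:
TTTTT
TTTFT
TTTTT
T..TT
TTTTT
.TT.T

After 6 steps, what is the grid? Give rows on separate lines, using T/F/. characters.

Step 1: 4 trees catch fire, 1 burn out
  TTTFT
  TTF.F
  TTTFT
  T..TT
  TTTTT
  .TT.T
Step 2: 6 trees catch fire, 4 burn out
  TTF.F
  TF...
  TTF.F
  T..FT
  TTTTT
  .TT.T
Step 3: 5 trees catch fire, 6 burn out
  TF...
  F....
  TF...
  T...F
  TTTFT
  .TT.T
Step 4: 4 trees catch fire, 5 burn out
  F....
  .....
  F....
  T....
  TTF.F
  .TT.T
Step 5: 4 trees catch fire, 4 burn out
  .....
  .....
  .....
  F....
  TF...
  .TF.F
Step 6: 2 trees catch fire, 4 burn out
  .....
  .....
  .....
  .....
  F....
  .F...

.....
.....
.....
.....
F....
.F...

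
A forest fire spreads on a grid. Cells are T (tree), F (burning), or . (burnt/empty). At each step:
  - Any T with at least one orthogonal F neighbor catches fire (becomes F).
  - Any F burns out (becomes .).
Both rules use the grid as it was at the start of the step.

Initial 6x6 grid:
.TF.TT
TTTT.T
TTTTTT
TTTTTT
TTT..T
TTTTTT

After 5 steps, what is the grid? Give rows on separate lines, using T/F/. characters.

Step 1: 2 trees catch fire, 1 burn out
  .F..TT
  TTFT.T
  TTTTTT
  TTTTTT
  TTT..T
  TTTTTT
Step 2: 3 trees catch fire, 2 burn out
  ....TT
  TF.F.T
  TTFTTT
  TTTTTT
  TTT..T
  TTTTTT
Step 3: 4 trees catch fire, 3 burn out
  ....TT
  F....T
  TF.FTT
  TTFTTT
  TTT..T
  TTTTTT
Step 4: 5 trees catch fire, 4 burn out
  ....TT
  .....T
  F...FT
  TF.FTT
  TTF..T
  TTTTTT
Step 5: 5 trees catch fire, 5 burn out
  ....TT
  .....T
  .....F
  F...FT
  TF...T
  TTFTTT

....TT
.....T
.....F
F...FT
TF...T
TTFTTT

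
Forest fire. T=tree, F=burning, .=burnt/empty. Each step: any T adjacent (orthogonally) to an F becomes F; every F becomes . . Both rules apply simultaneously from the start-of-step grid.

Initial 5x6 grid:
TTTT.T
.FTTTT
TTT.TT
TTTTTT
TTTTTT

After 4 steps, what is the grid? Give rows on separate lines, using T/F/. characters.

Step 1: 3 trees catch fire, 1 burn out
  TFTT.T
  ..FTTT
  TFT.TT
  TTTTTT
  TTTTTT
Step 2: 6 trees catch fire, 3 burn out
  F.FT.T
  ...FTT
  F.F.TT
  TFTTTT
  TTTTTT
Step 3: 5 trees catch fire, 6 burn out
  ...F.T
  ....FT
  ....TT
  F.FTTT
  TFTTTT
Step 4: 5 trees catch fire, 5 burn out
  .....T
  .....F
  ....FT
  ...FTT
  F.FTTT

.....T
.....F
....FT
...FTT
F.FTTT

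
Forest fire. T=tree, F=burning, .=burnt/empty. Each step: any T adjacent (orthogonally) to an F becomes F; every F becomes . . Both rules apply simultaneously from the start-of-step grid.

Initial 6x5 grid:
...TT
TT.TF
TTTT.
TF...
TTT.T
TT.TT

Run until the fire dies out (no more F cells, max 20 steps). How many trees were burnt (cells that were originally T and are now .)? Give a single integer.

Answer: 15

Derivation:
Step 1: +5 fires, +2 burnt (F count now 5)
Step 2: +8 fires, +5 burnt (F count now 8)
Step 3: +2 fires, +8 burnt (F count now 2)
Step 4: +0 fires, +2 burnt (F count now 0)
Fire out after step 4
Initially T: 18, now '.': 27
Total burnt (originally-T cells now '.'): 15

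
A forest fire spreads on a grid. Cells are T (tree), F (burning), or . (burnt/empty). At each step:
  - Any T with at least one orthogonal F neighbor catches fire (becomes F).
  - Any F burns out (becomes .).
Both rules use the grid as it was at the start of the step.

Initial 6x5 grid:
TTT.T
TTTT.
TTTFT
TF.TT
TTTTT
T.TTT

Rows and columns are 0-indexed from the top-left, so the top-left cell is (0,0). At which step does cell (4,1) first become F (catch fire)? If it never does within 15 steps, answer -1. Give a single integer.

Step 1: cell (4,1)='F' (+7 fires, +2 burnt)
  -> target ignites at step 1
Step 2: cell (4,1)='.' (+7 fires, +7 burnt)
Step 3: cell (4,1)='.' (+7 fires, +7 burnt)
Step 4: cell (4,1)='.' (+2 fires, +7 burnt)
Step 5: cell (4,1)='.' (+0 fires, +2 burnt)
  fire out at step 5

1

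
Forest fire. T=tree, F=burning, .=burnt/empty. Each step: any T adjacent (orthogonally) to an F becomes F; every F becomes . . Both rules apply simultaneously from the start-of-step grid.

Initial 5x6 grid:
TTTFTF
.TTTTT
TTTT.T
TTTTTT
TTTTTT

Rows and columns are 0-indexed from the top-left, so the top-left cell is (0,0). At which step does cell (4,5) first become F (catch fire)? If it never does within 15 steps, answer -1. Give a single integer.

Step 1: cell (4,5)='T' (+4 fires, +2 burnt)
Step 2: cell (4,5)='T' (+5 fires, +4 burnt)
Step 3: cell (4,5)='T' (+5 fires, +5 burnt)
Step 4: cell (4,5)='F' (+5 fires, +5 burnt)
  -> target ignites at step 4
Step 5: cell (4,5)='.' (+4 fires, +5 burnt)
Step 6: cell (4,5)='.' (+2 fires, +4 burnt)
Step 7: cell (4,5)='.' (+1 fires, +2 burnt)
Step 8: cell (4,5)='.' (+0 fires, +1 burnt)
  fire out at step 8

4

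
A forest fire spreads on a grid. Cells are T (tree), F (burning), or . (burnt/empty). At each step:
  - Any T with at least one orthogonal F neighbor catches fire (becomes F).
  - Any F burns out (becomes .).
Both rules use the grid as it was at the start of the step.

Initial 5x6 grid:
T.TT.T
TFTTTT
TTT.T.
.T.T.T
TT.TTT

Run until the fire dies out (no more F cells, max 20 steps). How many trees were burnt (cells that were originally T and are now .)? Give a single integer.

Step 1: +3 fires, +1 burnt (F count now 3)
Step 2: +6 fires, +3 burnt (F count now 6)
Step 3: +3 fires, +6 burnt (F count now 3)
Step 4: +3 fires, +3 burnt (F count now 3)
Step 5: +1 fires, +3 burnt (F count now 1)
Step 6: +0 fires, +1 burnt (F count now 0)
Fire out after step 6
Initially T: 21, now '.': 25
Total burnt (originally-T cells now '.'): 16

Answer: 16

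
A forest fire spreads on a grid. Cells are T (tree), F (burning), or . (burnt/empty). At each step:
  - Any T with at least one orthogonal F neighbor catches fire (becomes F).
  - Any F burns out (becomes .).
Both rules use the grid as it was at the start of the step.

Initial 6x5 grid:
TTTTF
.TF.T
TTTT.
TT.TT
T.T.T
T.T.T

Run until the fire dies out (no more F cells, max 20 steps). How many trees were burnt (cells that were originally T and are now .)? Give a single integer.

Answer: 18

Derivation:
Step 1: +5 fires, +2 burnt (F count now 5)
Step 2: +3 fires, +5 burnt (F count now 3)
Step 3: +4 fires, +3 burnt (F count now 4)
Step 4: +2 fires, +4 burnt (F count now 2)
Step 5: +2 fires, +2 burnt (F count now 2)
Step 6: +2 fires, +2 burnt (F count now 2)
Step 7: +0 fires, +2 burnt (F count now 0)
Fire out after step 7
Initially T: 20, now '.': 28
Total burnt (originally-T cells now '.'): 18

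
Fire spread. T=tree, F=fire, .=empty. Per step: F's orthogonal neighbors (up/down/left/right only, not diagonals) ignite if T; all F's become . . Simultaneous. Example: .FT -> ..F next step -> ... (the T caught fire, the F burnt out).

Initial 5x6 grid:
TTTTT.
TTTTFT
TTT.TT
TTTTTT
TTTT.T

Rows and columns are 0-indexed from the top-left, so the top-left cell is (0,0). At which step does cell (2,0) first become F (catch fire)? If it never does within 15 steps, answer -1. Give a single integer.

Step 1: cell (2,0)='T' (+4 fires, +1 burnt)
Step 2: cell (2,0)='T' (+4 fires, +4 burnt)
Step 3: cell (2,0)='T' (+5 fires, +4 burnt)
Step 4: cell (2,0)='T' (+6 fires, +5 burnt)
Step 5: cell (2,0)='F' (+4 fires, +6 burnt)
  -> target ignites at step 5
Step 6: cell (2,0)='.' (+2 fires, +4 burnt)
Step 7: cell (2,0)='.' (+1 fires, +2 burnt)
Step 8: cell (2,0)='.' (+0 fires, +1 burnt)
  fire out at step 8

5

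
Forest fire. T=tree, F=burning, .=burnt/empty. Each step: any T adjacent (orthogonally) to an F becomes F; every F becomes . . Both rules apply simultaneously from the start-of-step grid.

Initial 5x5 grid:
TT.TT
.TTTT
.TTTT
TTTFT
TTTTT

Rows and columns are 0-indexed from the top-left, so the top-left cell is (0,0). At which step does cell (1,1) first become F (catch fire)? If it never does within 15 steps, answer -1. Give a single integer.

Step 1: cell (1,1)='T' (+4 fires, +1 burnt)
Step 2: cell (1,1)='T' (+6 fires, +4 burnt)
Step 3: cell (1,1)='T' (+6 fires, +6 burnt)
Step 4: cell (1,1)='F' (+3 fires, +6 burnt)
  -> target ignites at step 4
Step 5: cell (1,1)='.' (+1 fires, +3 burnt)
Step 6: cell (1,1)='.' (+1 fires, +1 burnt)
Step 7: cell (1,1)='.' (+0 fires, +1 burnt)
  fire out at step 7

4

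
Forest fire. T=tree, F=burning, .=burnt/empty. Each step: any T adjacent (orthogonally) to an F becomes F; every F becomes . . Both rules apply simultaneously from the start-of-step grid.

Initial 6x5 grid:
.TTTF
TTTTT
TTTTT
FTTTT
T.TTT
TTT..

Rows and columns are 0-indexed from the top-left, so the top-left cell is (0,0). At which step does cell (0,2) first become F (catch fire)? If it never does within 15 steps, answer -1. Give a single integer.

Step 1: cell (0,2)='T' (+5 fires, +2 burnt)
Step 2: cell (0,2)='F' (+7 fires, +5 burnt)
  -> target ignites at step 2
Step 3: cell (0,2)='.' (+9 fires, +7 burnt)
Step 4: cell (0,2)='.' (+3 fires, +9 burnt)
Step 5: cell (0,2)='.' (+0 fires, +3 burnt)
  fire out at step 5

2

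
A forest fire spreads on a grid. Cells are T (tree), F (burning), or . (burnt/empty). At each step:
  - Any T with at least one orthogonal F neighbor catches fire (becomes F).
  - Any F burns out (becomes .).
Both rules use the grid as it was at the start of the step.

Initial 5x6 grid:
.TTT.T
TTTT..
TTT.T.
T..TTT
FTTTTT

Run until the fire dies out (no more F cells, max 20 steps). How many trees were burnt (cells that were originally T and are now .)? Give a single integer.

Step 1: +2 fires, +1 burnt (F count now 2)
Step 2: +2 fires, +2 burnt (F count now 2)
Step 3: +3 fires, +2 burnt (F count now 3)
Step 4: +4 fires, +3 burnt (F count now 4)
Step 5: +4 fires, +4 burnt (F count now 4)
Step 6: +4 fires, +4 burnt (F count now 4)
Step 7: +1 fires, +4 burnt (F count now 1)
Step 8: +0 fires, +1 burnt (F count now 0)
Fire out after step 8
Initially T: 21, now '.': 29
Total burnt (originally-T cells now '.'): 20

Answer: 20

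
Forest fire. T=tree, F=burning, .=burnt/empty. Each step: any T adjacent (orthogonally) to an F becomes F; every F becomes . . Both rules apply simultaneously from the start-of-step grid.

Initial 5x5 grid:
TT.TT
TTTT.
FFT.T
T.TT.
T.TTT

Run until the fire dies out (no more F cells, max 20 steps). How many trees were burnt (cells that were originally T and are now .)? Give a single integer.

Step 1: +4 fires, +2 burnt (F count now 4)
Step 2: +5 fires, +4 burnt (F count now 5)
Step 3: +3 fires, +5 burnt (F count now 3)
Step 4: +2 fires, +3 burnt (F count now 2)
Step 5: +2 fires, +2 burnt (F count now 2)
Step 6: +0 fires, +2 burnt (F count now 0)
Fire out after step 6
Initially T: 17, now '.': 24
Total burnt (originally-T cells now '.'): 16

Answer: 16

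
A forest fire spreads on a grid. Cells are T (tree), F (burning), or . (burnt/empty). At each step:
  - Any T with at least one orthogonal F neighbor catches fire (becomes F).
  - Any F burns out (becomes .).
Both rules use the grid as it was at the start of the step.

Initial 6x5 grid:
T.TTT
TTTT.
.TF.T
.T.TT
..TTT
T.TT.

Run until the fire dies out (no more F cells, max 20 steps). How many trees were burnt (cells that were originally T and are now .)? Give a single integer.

Answer: 10

Derivation:
Step 1: +2 fires, +1 burnt (F count now 2)
Step 2: +4 fires, +2 burnt (F count now 4)
Step 3: +2 fires, +4 burnt (F count now 2)
Step 4: +2 fires, +2 burnt (F count now 2)
Step 5: +0 fires, +2 burnt (F count now 0)
Fire out after step 5
Initially T: 19, now '.': 21
Total burnt (originally-T cells now '.'): 10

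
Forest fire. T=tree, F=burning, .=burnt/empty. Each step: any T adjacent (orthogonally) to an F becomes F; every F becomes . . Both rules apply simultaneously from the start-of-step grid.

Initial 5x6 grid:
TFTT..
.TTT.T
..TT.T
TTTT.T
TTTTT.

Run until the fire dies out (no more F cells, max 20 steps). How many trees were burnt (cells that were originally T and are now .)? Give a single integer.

Step 1: +3 fires, +1 burnt (F count now 3)
Step 2: +2 fires, +3 burnt (F count now 2)
Step 3: +2 fires, +2 burnt (F count now 2)
Step 4: +2 fires, +2 burnt (F count now 2)
Step 5: +3 fires, +2 burnt (F count now 3)
Step 6: +3 fires, +3 burnt (F count now 3)
Step 7: +2 fires, +3 burnt (F count now 2)
Step 8: +0 fires, +2 burnt (F count now 0)
Fire out after step 8
Initially T: 20, now '.': 27
Total burnt (originally-T cells now '.'): 17

Answer: 17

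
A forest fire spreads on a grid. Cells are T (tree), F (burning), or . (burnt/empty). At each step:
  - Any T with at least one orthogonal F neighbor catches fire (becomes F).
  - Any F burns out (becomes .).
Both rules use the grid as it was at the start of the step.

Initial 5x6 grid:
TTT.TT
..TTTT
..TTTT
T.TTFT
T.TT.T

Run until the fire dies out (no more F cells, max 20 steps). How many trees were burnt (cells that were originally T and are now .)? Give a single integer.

Answer: 19

Derivation:
Step 1: +3 fires, +1 burnt (F count now 3)
Step 2: +6 fires, +3 burnt (F count now 6)
Step 3: +5 fires, +6 burnt (F count now 5)
Step 4: +2 fires, +5 burnt (F count now 2)
Step 5: +1 fires, +2 burnt (F count now 1)
Step 6: +1 fires, +1 burnt (F count now 1)
Step 7: +1 fires, +1 burnt (F count now 1)
Step 8: +0 fires, +1 burnt (F count now 0)
Fire out after step 8
Initially T: 21, now '.': 28
Total burnt (originally-T cells now '.'): 19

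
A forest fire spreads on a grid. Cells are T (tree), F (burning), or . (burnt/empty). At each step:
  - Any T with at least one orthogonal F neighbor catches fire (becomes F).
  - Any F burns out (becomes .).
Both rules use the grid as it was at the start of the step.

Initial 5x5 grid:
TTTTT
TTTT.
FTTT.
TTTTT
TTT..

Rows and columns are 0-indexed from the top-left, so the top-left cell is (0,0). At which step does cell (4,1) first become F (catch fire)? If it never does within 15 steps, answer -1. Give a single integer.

Step 1: cell (4,1)='T' (+3 fires, +1 burnt)
Step 2: cell (4,1)='T' (+5 fires, +3 burnt)
Step 3: cell (4,1)='F' (+5 fires, +5 burnt)
  -> target ignites at step 3
Step 4: cell (4,1)='.' (+4 fires, +5 burnt)
Step 5: cell (4,1)='.' (+2 fires, +4 burnt)
Step 6: cell (4,1)='.' (+1 fires, +2 burnt)
Step 7: cell (4,1)='.' (+0 fires, +1 burnt)
  fire out at step 7

3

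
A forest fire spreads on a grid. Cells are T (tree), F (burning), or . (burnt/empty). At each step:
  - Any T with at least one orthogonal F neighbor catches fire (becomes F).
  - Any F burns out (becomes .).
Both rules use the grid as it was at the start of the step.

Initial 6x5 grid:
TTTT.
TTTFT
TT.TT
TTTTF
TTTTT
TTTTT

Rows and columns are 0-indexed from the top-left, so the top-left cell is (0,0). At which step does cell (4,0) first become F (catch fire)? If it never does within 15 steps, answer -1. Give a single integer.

Step 1: cell (4,0)='T' (+7 fires, +2 burnt)
Step 2: cell (4,0)='T' (+5 fires, +7 burnt)
Step 3: cell (4,0)='T' (+6 fires, +5 burnt)
Step 4: cell (4,0)='T' (+5 fires, +6 burnt)
Step 5: cell (4,0)='F' (+2 fires, +5 burnt)
  -> target ignites at step 5
Step 6: cell (4,0)='.' (+1 fires, +2 burnt)
Step 7: cell (4,0)='.' (+0 fires, +1 burnt)
  fire out at step 7

5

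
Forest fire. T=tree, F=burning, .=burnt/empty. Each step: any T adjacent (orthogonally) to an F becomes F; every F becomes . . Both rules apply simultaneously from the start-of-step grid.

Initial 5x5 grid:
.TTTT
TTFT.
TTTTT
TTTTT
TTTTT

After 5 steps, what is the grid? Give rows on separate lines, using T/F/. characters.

Step 1: 4 trees catch fire, 1 burn out
  .TFTT
  TF.F.
  TTFTT
  TTTTT
  TTTTT
Step 2: 6 trees catch fire, 4 burn out
  .F.FT
  F....
  TF.FT
  TTFTT
  TTTTT
Step 3: 6 trees catch fire, 6 burn out
  ....F
  .....
  F...F
  TF.FT
  TTFTT
Step 4: 4 trees catch fire, 6 burn out
  .....
  .....
  .....
  F...F
  TF.FT
Step 5: 2 trees catch fire, 4 burn out
  .....
  .....
  .....
  .....
  F...F

.....
.....
.....
.....
F...F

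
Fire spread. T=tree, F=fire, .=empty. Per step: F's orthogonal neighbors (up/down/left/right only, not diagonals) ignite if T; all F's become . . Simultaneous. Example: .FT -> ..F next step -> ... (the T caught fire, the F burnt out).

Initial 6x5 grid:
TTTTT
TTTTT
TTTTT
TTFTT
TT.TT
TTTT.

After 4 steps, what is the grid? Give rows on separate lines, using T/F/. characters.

Step 1: 3 trees catch fire, 1 burn out
  TTTTT
  TTTTT
  TTFTT
  TF.FT
  TT.TT
  TTTT.
Step 2: 7 trees catch fire, 3 burn out
  TTTTT
  TTFTT
  TF.FT
  F...F
  TF.FT
  TTTT.
Step 3: 9 trees catch fire, 7 burn out
  TTFTT
  TF.FT
  F...F
  .....
  F...F
  TFTF.
Step 4: 6 trees catch fire, 9 burn out
  TF.FT
  F...F
  .....
  .....
  .....
  F.F..

TF.FT
F...F
.....
.....
.....
F.F..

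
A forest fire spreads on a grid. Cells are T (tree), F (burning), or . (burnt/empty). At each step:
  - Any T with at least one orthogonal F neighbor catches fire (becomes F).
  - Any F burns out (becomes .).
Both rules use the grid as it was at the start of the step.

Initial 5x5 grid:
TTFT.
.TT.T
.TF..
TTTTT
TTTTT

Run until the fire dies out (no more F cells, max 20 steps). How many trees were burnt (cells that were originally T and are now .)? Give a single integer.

Step 1: +5 fires, +2 burnt (F count now 5)
Step 2: +5 fires, +5 burnt (F count now 5)
Step 3: +4 fires, +5 burnt (F count now 4)
Step 4: +2 fires, +4 burnt (F count now 2)
Step 5: +0 fires, +2 burnt (F count now 0)
Fire out after step 5
Initially T: 17, now '.': 24
Total burnt (originally-T cells now '.'): 16

Answer: 16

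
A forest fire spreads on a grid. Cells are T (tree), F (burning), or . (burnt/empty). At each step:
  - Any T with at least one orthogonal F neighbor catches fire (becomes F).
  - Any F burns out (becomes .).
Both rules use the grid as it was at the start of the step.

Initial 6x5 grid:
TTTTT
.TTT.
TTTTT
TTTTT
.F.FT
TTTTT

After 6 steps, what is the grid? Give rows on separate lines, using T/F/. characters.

Step 1: 5 trees catch fire, 2 burn out
  TTTTT
  .TTT.
  TTTTT
  TFTFT
  ....F
  TFTFT
Step 2: 8 trees catch fire, 5 burn out
  TTTTT
  .TTT.
  TFTFT
  F.F.F
  .....
  F.F.F
Step 3: 5 trees catch fire, 8 burn out
  TTTTT
  .FTF.
  F.F.F
  .....
  .....
  .....
Step 4: 3 trees catch fire, 5 burn out
  TFTFT
  ..F..
  .....
  .....
  .....
  .....
Step 5: 3 trees catch fire, 3 burn out
  F.F.F
  .....
  .....
  .....
  .....
  .....
Step 6: 0 trees catch fire, 3 burn out
  .....
  .....
  .....
  .....
  .....
  .....

.....
.....
.....
.....
.....
.....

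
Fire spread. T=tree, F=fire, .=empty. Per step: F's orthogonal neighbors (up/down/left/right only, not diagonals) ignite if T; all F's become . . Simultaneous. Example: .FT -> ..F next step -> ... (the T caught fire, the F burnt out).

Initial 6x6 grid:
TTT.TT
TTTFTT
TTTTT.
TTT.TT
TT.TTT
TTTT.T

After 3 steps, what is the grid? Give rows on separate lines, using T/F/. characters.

Step 1: 3 trees catch fire, 1 burn out
  TTT.TT
  TTF.FT
  TTTFT.
  TTT.TT
  TT.TTT
  TTTT.T
Step 2: 6 trees catch fire, 3 burn out
  TTF.FT
  TF...F
  TTF.F.
  TTT.TT
  TT.TTT
  TTTT.T
Step 3: 6 trees catch fire, 6 burn out
  TF...F
  F.....
  TF....
  TTF.FT
  TT.TTT
  TTTT.T

TF...F
F.....
TF....
TTF.FT
TT.TTT
TTTT.T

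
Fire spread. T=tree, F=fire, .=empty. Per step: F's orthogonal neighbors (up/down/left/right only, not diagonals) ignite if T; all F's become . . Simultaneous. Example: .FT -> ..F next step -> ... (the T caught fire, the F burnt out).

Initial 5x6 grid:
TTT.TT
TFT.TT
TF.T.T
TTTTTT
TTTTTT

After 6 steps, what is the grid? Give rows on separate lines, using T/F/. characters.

Step 1: 5 trees catch fire, 2 burn out
  TFT.TT
  F.F.TT
  F..T.T
  TFTTTT
  TTTTTT
Step 2: 5 trees catch fire, 5 burn out
  F.F.TT
  ....TT
  ...T.T
  F.FTTT
  TFTTTT
Step 3: 3 trees catch fire, 5 burn out
  ....TT
  ....TT
  ...T.T
  ...FTT
  F.FTTT
Step 4: 3 trees catch fire, 3 burn out
  ....TT
  ....TT
  ...F.T
  ....FT
  ...FTT
Step 5: 2 trees catch fire, 3 burn out
  ....TT
  ....TT
  .....T
  .....F
  ....FT
Step 6: 2 trees catch fire, 2 burn out
  ....TT
  ....TT
  .....F
  ......
  .....F

....TT
....TT
.....F
......
.....F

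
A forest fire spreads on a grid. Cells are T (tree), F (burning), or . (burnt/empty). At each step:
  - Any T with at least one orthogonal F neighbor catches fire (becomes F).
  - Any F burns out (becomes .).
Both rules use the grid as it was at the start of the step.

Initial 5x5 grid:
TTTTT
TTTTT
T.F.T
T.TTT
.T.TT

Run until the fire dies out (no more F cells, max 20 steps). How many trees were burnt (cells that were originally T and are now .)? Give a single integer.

Step 1: +2 fires, +1 burnt (F count now 2)
Step 2: +4 fires, +2 burnt (F count now 4)
Step 3: +6 fires, +4 burnt (F count now 6)
Step 4: +5 fires, +6 burnt (F count now 5)
Step 5: +1 fires, +5 burnt (F count now 1)
Step 6: +0 fires, +1 burnt (F count now 0)
Fire out after step 6
Initially T: 19, now '.': 24
Total burnt (originally-T cells now '.'): 18

Answer: 18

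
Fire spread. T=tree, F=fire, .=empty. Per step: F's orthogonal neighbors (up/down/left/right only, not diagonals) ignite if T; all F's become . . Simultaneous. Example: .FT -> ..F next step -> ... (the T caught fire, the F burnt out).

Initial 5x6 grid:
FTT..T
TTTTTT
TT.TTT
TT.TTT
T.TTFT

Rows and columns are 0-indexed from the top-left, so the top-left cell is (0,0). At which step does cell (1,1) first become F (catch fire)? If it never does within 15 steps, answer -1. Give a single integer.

Step 1: cell (1,1)='T' (+5 fires, +2 burnt)
Step 2: cell (1,1)='F' (+7 fires, +5 burnt)
  -> target ignites at step 2
Step 3: cell (1,1)='.' (+6 fires, +7 burnt)
Step 4: cell (1,1)='.' (+4 fires, +6 burnt)
Step 5: cell (1,1)='.' (+1 fires, +4 burnt)
Step 6: cell (1,1)='.' (+0 fires, +1 burnt)
  fire out at step 6

2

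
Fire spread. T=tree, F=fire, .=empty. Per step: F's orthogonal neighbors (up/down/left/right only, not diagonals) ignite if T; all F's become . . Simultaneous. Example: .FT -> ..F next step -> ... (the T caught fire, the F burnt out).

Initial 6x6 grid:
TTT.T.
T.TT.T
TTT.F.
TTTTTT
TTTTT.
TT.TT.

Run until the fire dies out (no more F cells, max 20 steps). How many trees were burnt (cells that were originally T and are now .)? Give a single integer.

Step 1: +1 fires, +1 burnt (F count now 1)
Step 2: +3 fires, +1 burnt (F count now 3)
Step 3: +3 fires, +3 burnt (F count now 3)
Step 4: +4 fires, +3 burnt (F count now 4)
Step 5: +4 fires, +4 burnt (F count now 4)
Step 6: +5 fires, +4 burnt (F count now 5)
Step 7: +3 fires, +5 burnt (F count now 3)
Step 8: +1 fires, +3 burnt (F count now 1)
Step 9: +0 fires, +1 burnt (F count now 0)
Fire out after step 9
Initially T: 26, now '.': 34
Total burnt (originally-T cells now '.'): 24

Answer: 24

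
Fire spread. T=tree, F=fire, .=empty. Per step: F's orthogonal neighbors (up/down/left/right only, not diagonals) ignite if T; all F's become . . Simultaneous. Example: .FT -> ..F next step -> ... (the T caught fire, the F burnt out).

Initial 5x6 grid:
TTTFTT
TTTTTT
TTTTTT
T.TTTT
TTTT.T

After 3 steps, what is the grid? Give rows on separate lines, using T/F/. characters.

Step 1: 3 trees catch fire, 1 burn out
  TTF.FT
  TTTFTT
  TTTTTT
  T.TTTT
  TTTT.T
Step 2: 5 trees catch fire, 3 burn out
  TF...F
  TTF.FT
  TTTFTT
  T.TTTT
  TTTT.T
Step 3: 6 trees catch fire, 5 burn out
  F.....
  TF...F
  TTF.FT
  T.TFTT
  TTTT.T

F.....
TF...F
TTF.FT
T.TFTT
TTTT.T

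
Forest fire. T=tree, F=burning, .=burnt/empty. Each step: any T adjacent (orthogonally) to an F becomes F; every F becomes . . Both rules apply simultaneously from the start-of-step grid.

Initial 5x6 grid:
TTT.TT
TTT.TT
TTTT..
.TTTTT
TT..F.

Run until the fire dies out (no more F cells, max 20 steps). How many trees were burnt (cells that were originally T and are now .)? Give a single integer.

Answer: 17

Derivation:
Step 1: +1 fires, +1 burnt (F count now 1)
Step 2: +2 fires, +1 burnt (F count now 2)
Step 3: +2 fires, +2 burnt (F count now 2)
Step 4: +2 fires, +2 burnt (F count now 2)
Step 5: +3 fires, +2 burnt (F count now 3)
Step 6: +4 fires, +3 burnt (F count now 4)
Step 7: +2 fires, +4 burnt (F count now 2)
Step 8: +1 fires, +2 burnt (F count now 1)
Step 9: +0 fires, +1 burnt (F count now 0)
Fire out after step 9
Initially T: 21, now '.': 26
Total burnt (originally-T cells now '.'): 17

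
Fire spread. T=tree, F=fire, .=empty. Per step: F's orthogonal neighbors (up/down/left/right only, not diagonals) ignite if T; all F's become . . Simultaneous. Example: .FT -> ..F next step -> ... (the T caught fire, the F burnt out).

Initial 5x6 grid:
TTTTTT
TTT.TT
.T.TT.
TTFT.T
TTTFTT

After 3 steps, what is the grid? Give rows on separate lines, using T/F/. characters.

Step 1: 4 trees catch fire, 2 burn out
  TTTTTT
  TTT.TT
  .T.TT.
  TF.F.T
  TTF.FT
Step 2: 5 trees catch fire, 4 burn out
  TTTTTT
  TTT.TT
  .F.FT.
  F....T
  TF...F
Step 3: 4 trees catch fire, 5 burn out
  TTTTTT
  TFT.TT
  ....F.
  .....F
  F.....

TTTTTT
TFT.TT
....F.
.....F
F.....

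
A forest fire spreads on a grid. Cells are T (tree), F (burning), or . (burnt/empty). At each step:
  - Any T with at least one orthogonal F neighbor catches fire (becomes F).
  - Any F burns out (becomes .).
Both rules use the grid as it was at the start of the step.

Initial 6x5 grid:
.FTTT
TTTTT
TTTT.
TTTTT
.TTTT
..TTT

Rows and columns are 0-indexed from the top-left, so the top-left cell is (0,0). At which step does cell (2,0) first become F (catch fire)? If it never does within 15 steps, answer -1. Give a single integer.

Step 1: cell (2,0)='T' (+2 fires, +1 burnt)
Step 2: cell (2,0)='T' (+4 fires, +2 burnt)
Step 3: cell (2,0)='F' (+5 fires, +4 burnt)
  -> target ignites at step 3
Step 4: cell (2,0)='.' (+5 fires, +5 burnt)
Step 5: cell (2,0)='.' (+2 fires, +5 burnt)
Step 6: cell (2,0)='.' (+3 fires, +2 burnt)
Step 7: cell (2,0)='.' (+2 fires, +3 burnt)
Step 8: cell (2,0)='.' (+1 fires, +2 burnt)
Step 9: cell (2,0)='.' (+0 fires, +1 burnt)
  fire out at step 9

3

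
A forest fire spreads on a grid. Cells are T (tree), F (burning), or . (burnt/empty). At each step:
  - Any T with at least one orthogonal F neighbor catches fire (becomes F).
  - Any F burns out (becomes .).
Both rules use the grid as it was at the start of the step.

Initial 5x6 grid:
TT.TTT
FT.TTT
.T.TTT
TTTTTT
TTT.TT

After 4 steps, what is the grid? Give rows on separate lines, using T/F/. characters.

Step 1: 2 trees catch fire, 1 burn out
  FT.TTT
  .F.TTT
  .T.TTT
  TTTTTT
  TTT.TT
Step 2: 2 trees catch fire, 2 burn out
  .F.TTT
  ...TTT
  .F.TTT
  TTTTTT
  TTT.TT
Step 3: 1 trees catch fire, 2 burn out
  ...TTT
  ...TTT
  ...TTT
  TFTTTT
  TTT.TT
Step 4: 3 trees catch fire, 1 burn out
  ...TTT
  ...TTT
  ...TTT
  F.FTTT
  TFT.TT

...TTT
...TTT
...TTT
F.FTTT
TFT.TT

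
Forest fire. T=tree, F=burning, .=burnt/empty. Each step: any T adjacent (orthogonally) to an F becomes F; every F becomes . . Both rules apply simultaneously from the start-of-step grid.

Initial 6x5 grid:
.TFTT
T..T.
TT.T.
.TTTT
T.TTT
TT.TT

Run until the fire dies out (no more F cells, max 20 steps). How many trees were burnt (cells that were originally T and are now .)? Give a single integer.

Step 1: +2 fires, +1 burnt (F count now 2)
Step 2: +2 fires, +2 burnt (F count now 2)
Step 3: +1 fires, +2 burnt (F count now 1)
Step 4: +1 fires, +1 burnt (F count now 1)
Step 5: +3 fires, +1 burnt (F count now 3)
Step 6: +4 fires, +3 burnt (F count now 4)
Step 7: +2 fires, +4 burnt (F count now 2)
Step 8: +1 fires, +2 burnt (F count now 1)
Step 9: +1 fires, +1 burnt (F count now 1)
Step 10: +0 fires, +1 burnt (F count now 0)
Fire out after step 10
Initially T: 20, now '.': 27
Total burnt (originally-T cells now '.'): 17

Answer: 17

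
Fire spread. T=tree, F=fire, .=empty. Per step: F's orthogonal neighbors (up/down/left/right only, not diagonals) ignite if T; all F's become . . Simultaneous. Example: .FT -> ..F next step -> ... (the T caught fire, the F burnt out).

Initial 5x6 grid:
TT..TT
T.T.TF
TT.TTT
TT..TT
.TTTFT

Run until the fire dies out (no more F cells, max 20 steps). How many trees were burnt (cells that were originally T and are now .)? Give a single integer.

Step 1: +6 fires, +2 burnt (F count now 6)
Step 2: +4 fires, +6 burnt (F count now 4)
Step 3: +2 fires, +4 burnt (F count now 2)
Step 4: +1 fires, +2 burnt (F count now 1)
Step 5: +2 fires, +1 burnt (F count now 2)
Step 6: +1 fires, +2 burnt (F count now 1)
Step 7: +1 fires, +1 burnt (F count now 1)
Step 8: +1 fires, +1 burnt (F count now 1)
Step 9: +1 fires, +1 burnt (F count now 1)
Step 10: +0 fires, +1 burnt (F count now 0)
Fire out after step 10
Initially T: 20, now '.': 29
Total burnt (originally-T cells now '.'): 19

Answer: 19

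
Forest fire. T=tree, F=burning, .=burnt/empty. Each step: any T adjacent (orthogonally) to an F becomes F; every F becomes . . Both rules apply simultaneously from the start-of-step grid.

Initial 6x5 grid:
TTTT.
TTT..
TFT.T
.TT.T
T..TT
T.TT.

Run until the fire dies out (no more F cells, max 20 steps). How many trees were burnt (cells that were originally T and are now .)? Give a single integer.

Answer: 11

Derivation:
Step 1: +4 fires, +1 burnt (F count now 4)
Step 2: +4 fires, +4 burnt (F count now 4)
Step 3: +2 fires, +4 burnt (F count now 2)
Step 4: +1 fires, +2 burnt (F count now 1)
Step 5: +0 fires, +1 burnt (F count now 0)
Fire out after step 5
Initially T: 19, now '.': 22
Total burnt (originally-T cells now '.'): 11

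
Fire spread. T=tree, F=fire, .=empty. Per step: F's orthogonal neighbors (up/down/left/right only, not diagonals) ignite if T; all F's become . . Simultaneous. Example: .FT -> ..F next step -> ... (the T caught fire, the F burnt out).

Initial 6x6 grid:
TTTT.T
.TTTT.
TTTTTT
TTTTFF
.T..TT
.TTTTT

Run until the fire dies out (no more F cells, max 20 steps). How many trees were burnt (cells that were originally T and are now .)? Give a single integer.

Step 1: +5 fires, +2 burnt (F count now 5)
Step 2: +5 fires, +5 burnt (F count now 5)
Step 3: +4 fires, +5 burnt (F count now 4)
Step 4: +6 fires, +4 burnt (F count now 6)
Step 5: +4 fires, +6 burnt (F count now 4)
Step 6: +1 fires, +4 burnt (F count now 1)
Step 7: +1 fires, +1 burnt (F count now 1)
Step 8: +0 fires, +1 burnt (F count now 0)
Fire out after step 8
Initially T: 27, now '.': 35
Total burnt (originally-T cells now '.'): 26

Answer: 26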